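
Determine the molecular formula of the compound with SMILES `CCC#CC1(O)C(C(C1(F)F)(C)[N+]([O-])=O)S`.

Heavy atoms from the SMILES: 9 C, 2 F, 1 N, 3 O, 1 S.
Implicit hydrogens by atom environment:
  5 × C: no H
  2 × C: 3 H each → 6
  2 × F: no H
  1 × C: 2 H
  1 × C: 1 H
  1 × N (charge +1): no H
  1 × O: 1 H
  1 × O: no H
  1 × O (charge -1): no H
  1 × S: 1 H
  Total hydrogens = 11.
Molecular formula: C9H11F2NO3S

C9H11F2NO3S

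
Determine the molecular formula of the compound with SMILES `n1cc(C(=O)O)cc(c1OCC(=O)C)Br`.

C9H8BrNO4

Heavy atoms from the SMILES: 1 Br, 9 C, 1 N, 4 O.
Implicit hydrogens by atom environment:
  3 × C (aromatic): no H
  3 × O: no H
  2 × C (aromatic): 1 H each → 2
  2 × C: no H
  1 × Br: no H
  1 × C: 3 H
  1 × C: 2 H
  1 × N (aromatic): no H
  1 × O: 1 H
  Total hydrogens = 8.
Molecular formula: C9H8BrNO4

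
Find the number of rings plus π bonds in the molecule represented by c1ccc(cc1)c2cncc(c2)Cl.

8

Molecular formula from the SMILES: C11H8ClN.
DoU = (2C + 2 + N − H − X)/2 = (2·11 + 2 + 1 − 8 − 1)/2 = 16/2 = 8.
(Structurally: 2 ring(s) + 6 π bond(s) = 8.)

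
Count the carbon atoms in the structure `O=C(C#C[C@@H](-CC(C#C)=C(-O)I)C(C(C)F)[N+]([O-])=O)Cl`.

12

The symbol for carbon appears 12 times in the SMILES. (Cl is a single chlorine, not C + l.)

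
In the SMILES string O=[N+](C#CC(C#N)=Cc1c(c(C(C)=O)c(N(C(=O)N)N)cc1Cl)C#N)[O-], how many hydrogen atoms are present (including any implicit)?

Hydrogens are implicit in SMILES; fill each atom to its normal valence:
  7 × C: no H
  5 × C (aromatic): no H
  3 × N: no H
  3 × O: no H
  2 × N: 2 H each → 4
  1 × C: 3 H
  1 × C (aromatic): 1 H
  1 × C: 1 H
  1 × Cl: no H
  1 × N (charge +1): no H
  1 × O (charge -1): no H
  Total hydrogens = 9.

9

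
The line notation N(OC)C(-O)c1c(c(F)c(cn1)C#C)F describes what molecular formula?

C9H8F2N2O2

Heavy atoms from the SMILES: 9 C, 2 F, 2 N, 2 O.
Implicit hydrogens by atom environment:
  4 × C (aromatic): no H
  2 × C: 1 H each → 2
  2 × F: no H
  1 × C: 3 H
  1 × C (aromatic): 1 H
  1 × C: no H
  1 × N: 1 H
  1 × N (aromatic): no H
  1 × O: 1 H
  1 × O: no H
  Total hydrogens = 8.
Molecular formula: C9H8F2N2O2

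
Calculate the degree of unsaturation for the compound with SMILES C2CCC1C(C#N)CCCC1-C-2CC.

4

Molecular formula from the SMILES: C13H21N.
DoU = (2C + 2 + N − H − X)/2 = (2·13 + 2 + 1 − 21 − 0)/2 = 8/2 = 4.
(Structurally: 2 ring(s) + 2 π bond(s) = 4.)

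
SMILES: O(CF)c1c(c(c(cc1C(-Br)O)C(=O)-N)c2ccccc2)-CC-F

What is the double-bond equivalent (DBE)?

9

Molecular formula from the SMILES: C17H16BrF2NO3.
DoU = (2C + 2 + N − H − X)/2 = (2·17 + 2 + 1 − 16 − 3)/2 = 18/2 = 9.
(Structurally: 2 ring(s) + 7 π bond(s) = 9.)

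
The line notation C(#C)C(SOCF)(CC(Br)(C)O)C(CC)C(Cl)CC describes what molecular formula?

C13H21BrClFO2S

Heavy atoms from the SMILES: 1 Br, 13 C, 1 Cl, 1 F, 2 O, 1 S.
Implicit hydrogens by atom environment:
  4 × C: 2 H each → 8
  3 × C: 3 H each → 9
  3 × C: 1 H each → 3
  3 × C: no H
  1 × Br: no H
  1 × Cl: no H
  1 × F: no H
  1 × O: 1 H
  1 × O: no H
  1 × S: no H
  Total hydrogens = 21.
Molecular formula: C13H21BrClFO2S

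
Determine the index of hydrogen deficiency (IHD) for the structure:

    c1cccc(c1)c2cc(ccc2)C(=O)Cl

Molecular formula from the SMILES: C13H9ClO.
DoU = (2C + 2 + N − H − X)/2 = (2·13 + 2 + 0 − 9 − 1)/2 = 18/2 = 9.
(Structurally: 2 ring(s) + 7 π bond(s) = 9.)

9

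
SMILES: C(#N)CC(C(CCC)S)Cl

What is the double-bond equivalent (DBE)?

2

Molecular formula from the SMILES: C7H12ClNS.
DoU = (2C + 2 + N − H − X)/2 = (2·7 + 2 + 1 − 12 − 1)/2 = 4/2 = 2.
(Structurally: 0 ring(s) + 2 π bond(s) = 2.)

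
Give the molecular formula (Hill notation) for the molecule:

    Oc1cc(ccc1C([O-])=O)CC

Heavy atoms from the SMILES: 9 C, 3 O.
Implicit hydrogens by atom environment:
  3 × C (aromatic): 1 H each → 3
  3 × C (aromatic): no H
  1 × C: 3 H
  1 × C: 2 H
  1 × C: no H
  1 × O: 1 H
  1 × O: no H
  1 × O (charge -1): no H
  Total hydrogens = 9.
Net charge -1.
Molecular formula: C9H9O3-

C9H9O3-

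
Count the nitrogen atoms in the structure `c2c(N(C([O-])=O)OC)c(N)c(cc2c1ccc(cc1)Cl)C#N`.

The symbol for nitrogen appears 3 times in the SMILES.

3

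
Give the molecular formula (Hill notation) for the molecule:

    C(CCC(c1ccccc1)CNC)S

C12H19NS

Heavy atoms from the SMILES: 12 C, 1 N, 1 S.
Implicit hydrogens by atom environment:
  5 × C (aromatic): 1 H each → 5
  4 × C: 2 H each → 8
  1 × C: 3 H
  1 × C: 1 H
  1 × C (aromatic): no H
  1 × N: 1 H
  1 × S: 1 H
  Total hydrogens = 19.
Molecular formula: C12H19NS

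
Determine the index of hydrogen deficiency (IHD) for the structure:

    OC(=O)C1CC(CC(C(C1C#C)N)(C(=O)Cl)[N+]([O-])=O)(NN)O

Molecular formula from the SMILES: C11H15ClN4O6.
DoU = (2C + 2 + N − H − X)/2 = (2·11 + 2 + 4 − 15 − 1)/2 = 12/2 = 6.
(Structurally: 1 ring(s) + 5 π bond(s) = 6.)

6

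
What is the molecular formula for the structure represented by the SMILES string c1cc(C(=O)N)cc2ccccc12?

C11H9NO

Heavy atoms from the SMILES: 11 C, 1 N, 1 O.
Implicit hydrogens by atom environment:
  7 × C (aromatic): 1 H each → 7
  3 × C (aromatic): no H
  1 × C: no H
  1 × N: 2 H
  1 × O: no H
  Total hydrogens = 9.
Molecular formula: C11H9NO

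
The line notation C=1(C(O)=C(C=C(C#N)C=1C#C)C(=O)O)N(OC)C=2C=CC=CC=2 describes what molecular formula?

C17H12N2O4

Heavy atoms from the SMILES: 17 C, 2 N, 4 O.
Implicit hydrogens by atom environment:
  6 × C (aromatic): 1 H each → 6
  6 × C (aromatic): no H
  3 × C: no H
  2 × N: no H
  2 × O: 1 H each → 2
  2 × O: no H
  1 × C: 3 H
  1 × C: 1 H
  Total hydrogens = 12.
Molecular formula: C17H12N2O4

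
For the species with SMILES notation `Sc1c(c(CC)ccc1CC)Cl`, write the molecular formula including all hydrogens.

Heavy atoms from the SMILES: 10 C, 1 Cl, 1 S.
Implicit hydrogens by atom environment:
  4 × C (aromatic): no H
  2 × C: 3 H each → 6
  2 × C: 2 H each → 4
  2 × C (aromatic): 1 H each → 2
  1 × Cl: no H
  1 × S: 1 H
  Total hydrogens = 13.
Molecular formula: C10H13ClS

C10H13ClS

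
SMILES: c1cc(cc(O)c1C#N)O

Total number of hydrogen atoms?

5

Hydrogens are implicit in SMILES; fill each atom to its normal valence:
  3 × C (aromatic): 1 H each → 3
  3 × C (aromatic): no H
  2 × O: 1 H each → 2
  1 × C: no H
  1 × N: no H
  Total hydrogens = 5.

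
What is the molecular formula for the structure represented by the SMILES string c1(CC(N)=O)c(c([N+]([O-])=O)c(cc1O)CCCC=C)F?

C13H15FN2O4

Heavy atoms from the SMILES: 13 C, 1 F, 2 N, 4 O.
Implicit hydrogens by atom environment:
  5 × C: 2 H each → 10
  5 × C (aromatic): no H
  2 × O: no H
  1 × C (aromatic): 1 H
  1 × C: 1 H
  1 × C: no H
  1 × F: no H
  1 × N: 2 H
  1 × N (charge +1): no H
  1 × O: 1 H
  1 × O (charge -1): no H
  Total hydrogens = 15.
Molecular formula: C13H15FN2O4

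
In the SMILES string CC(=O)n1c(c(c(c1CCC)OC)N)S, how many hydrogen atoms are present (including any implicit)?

Hydrogens are implicit in SMILES; fill each atom to its normal valence:
  4 × C (aromatic): no H
  3 × C: 3 H each → 9
  2 × C: 2 H each → 4
  2 × O: no H
  1 × C: no H
  1 × N: 2 H
  1 × N (aromatic): no H
  1 × S: 1 H
  Total hydrogens = 16.

16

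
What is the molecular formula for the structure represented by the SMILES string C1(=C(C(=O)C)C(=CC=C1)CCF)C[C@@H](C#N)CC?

Heavy atoms from the SMILES: 15 C, 1 F, 1 N, 1 O.
Implicit hydrogens by atom environment:
  4 × C: 2 H each → 8
  3 × C (aromatic): 1 H each → 3
  3 × C (aromatic): no H
  2 × C: 3 H each → 6
  2 × C: no H
  1 × C: 1 H
  1 × F: no H
  1 × N: no H
  1 × O: no H
  Total hydrogens = 18.
Molecular formula: C15H18FNO

C15H18FNO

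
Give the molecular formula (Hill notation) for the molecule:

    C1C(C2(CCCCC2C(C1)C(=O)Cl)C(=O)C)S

Heavy atoms from the SMILES: 13 C, 1 Cl, 2 O, 1 S.
Implicit hydrogens by atom environment:
  6 × C: 2 H each → 12
  3 × C: 1 H each → 3
  3 × C: no H
  2 × O: no H
  1 × C: 3 H
  1 × Cl: no H
  1 × S: 1 H
  Total hydrogens = 19.
Molecular formula: C13H19ClO2S

C13H19ClO2S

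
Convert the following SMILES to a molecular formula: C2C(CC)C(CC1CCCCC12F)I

Heavy atoms from the SMILES: 12 C, 1 F, 1 I.
Implicit hydrogens by atom environment:
  7 × C: 2 H each → 14
  3 × C: 1 H each → 3
  1 × C: 3 H
  1 × C: no H
  1 × F: no H
  1 × I: no H
  Total hydrogens = 20.
Molecular formula: C12H20FI

C12H20FI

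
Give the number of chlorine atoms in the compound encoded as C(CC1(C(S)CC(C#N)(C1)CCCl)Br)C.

The symbol for chlorine appears 1 time in the SMILES.

1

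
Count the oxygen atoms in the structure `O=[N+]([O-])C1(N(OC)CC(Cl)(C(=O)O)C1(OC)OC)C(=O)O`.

The symbol for oxygen appears 9 times in the SMILES.

9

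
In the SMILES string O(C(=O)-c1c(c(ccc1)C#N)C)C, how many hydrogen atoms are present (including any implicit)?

Hydrogens are implicit in SMILES; fill each atom to its normal valence:
  3 × C (aromatic): 1 H each → 3
  3 × C (aromatic): no H
  2 × C: 3 H each → 6
  2 × C: no H
  2 × O: no H
  1 × N: no H
  Total hydrogens = 9.

9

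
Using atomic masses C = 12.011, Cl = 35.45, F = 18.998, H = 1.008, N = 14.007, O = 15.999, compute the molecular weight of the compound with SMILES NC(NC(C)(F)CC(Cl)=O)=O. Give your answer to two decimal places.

182.58

Molecular formula: C5H8ClFN2O2.
M = 5×12.011 + 1×35.45 + 1×18.998 + 8×1.008 + 2×14.007 + 2×15.999 = 182.58 g/mol.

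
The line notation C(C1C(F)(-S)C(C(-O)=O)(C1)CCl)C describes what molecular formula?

C8H12ClFO2S

Heavy atoms from the SMILES: 8 C, 1 Cl, 1 F, 2 O, 1 S.
Implicit hydrogens by atom environment:
  3 × C: 2 H each → 6
  3 × C: no H
  1 × C: 3 H
  1 × C: 1 H
  1 × Cl: no H
  1 × F: no H
  1 × O: 1 H
  1 × O: no H
  1 × S: 1 H
  Total hydrogens = 12.
Molecular formula: C8H12ClFO2S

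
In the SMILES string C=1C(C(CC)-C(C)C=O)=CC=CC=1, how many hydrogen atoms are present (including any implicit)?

Hydrogens are implicit in SMILES; fill each atom to its normal valence:
  5 × C (aromatic): 1 H each → 5
  3 × C: 1 H each → 3
  2 × C: 3 H each → 6
  1 × C: 2 H
  1 × C (aromatic): no H
  1 × O: no H
  Total hydrogens = 16.

16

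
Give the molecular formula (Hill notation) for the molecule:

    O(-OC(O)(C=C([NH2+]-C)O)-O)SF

C4H9FNO5S+

Heavy atoms from the SMILES: 4 C, 1 F, 1 N, 5 O, 1 S.
Implicit hydrogens by atom environment:
  3 × O: 1 H each → 3
  2 × C: no H
  2 × O: no H
  1 × C: 3 H
  1 × C: 1 H
  1 × F: no H
  1 × N (charge +1): 2 H
  1 × S: no H
  Total hydrogens = 9.
Net charge +1.
Molecular formula: C4H9FNO5S+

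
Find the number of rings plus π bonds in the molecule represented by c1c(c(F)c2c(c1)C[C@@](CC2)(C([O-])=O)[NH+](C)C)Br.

Molecular formula from the SMILES: C13H15BrFNO2.
DoU = (2C + 2 + N − H − X)/2 = (2·13 + 2 + 1 − 15 − 2)/2 = 12/2 = 6.
(Structurally: 2 ring(s) + 4 π bond(s) = 6.)

6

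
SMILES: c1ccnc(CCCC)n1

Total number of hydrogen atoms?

Hydrogens are implicit in SMILES; fill each atom to its normal valence:
  3 × C: 2 H each → 6
  3 × C (aromatic): 1 H each → 3
  2 × N (aromatic): no H
  1 × C: 3 H
  1 × C (aromatic): no H
  Total hydrogens = 12.

12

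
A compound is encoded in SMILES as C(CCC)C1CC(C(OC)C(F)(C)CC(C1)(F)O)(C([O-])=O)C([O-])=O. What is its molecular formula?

Heavy atoms from the SMILES: 16 C, 2 F, 6 O.
Implicit hydrogens by atom environment:
  6 × C: 2 H each → 12
  5 × C: no H
  3 × C: 3 H each → 9
  3 × O: no H
  2 × C: 1 H each → 2
  2 × F: no H
  2 × O (charge -1): no H
  1 × O: 1 H
  Total hydrogens = 24.
Net charge -2.
Molecular formula: [C16H24F2O6]2-

[C16H24F2O6]2-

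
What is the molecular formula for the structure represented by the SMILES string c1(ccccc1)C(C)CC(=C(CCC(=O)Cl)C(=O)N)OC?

C16H20ClNO3

Heavy atoms from the SMILES: 16 C, 1 Cl, 1 N, 3 O.
Implicit hydrogens by atom environment:
  5 × C (aromatic): 1 H each → 5
  4 × C: no H
  3 × C: 2 H each → 6
  3 × O: no H
  2 × C: 3 H each → 6
  1 × C: 1 H
  1 × C (aromatic): no H
  1 × Cl: no H
  1 × N: 2 H
  Total hydrogens = 20.
Molecular formula: C16H20ClNO3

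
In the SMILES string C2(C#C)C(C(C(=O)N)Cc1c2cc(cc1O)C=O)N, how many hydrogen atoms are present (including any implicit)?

14

Hydrogens are implicit in SMILES; fill each atom to its normal valence:
  5 × C: 1 H each → 5
  4 × C (aromatic): no H
  2 × C (aromatic): 1 H each → 2
  2 × C: no H
  2 × N: 2 H each → 4
  2 × O: no H
  1 × C: 2 H
  1 × O: 1 H
  Total hydrogens = 14.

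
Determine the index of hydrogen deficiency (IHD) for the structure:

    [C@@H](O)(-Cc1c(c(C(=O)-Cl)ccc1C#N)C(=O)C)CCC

8

Molecular formula from the SMILES: C15H16ClNO3.
DoU = (2C + 2 + N − H − X)/2 = (2·15 + 2 + 1 − 16 − 1)/2 = 16/2 = 8.
(Structurally: 1 ring(s) + 7 π bond(s) = 8.)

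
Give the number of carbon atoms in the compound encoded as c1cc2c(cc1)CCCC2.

10

The symbol for carbon appears 10 times in the SMILES. Lowercase c denotes aromatic carbon and counts toward C.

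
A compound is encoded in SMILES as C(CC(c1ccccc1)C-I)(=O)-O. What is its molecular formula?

Heavy atoms from the SMILES: 10 C, 1 I, 2 O.
Implicit hydrogens by atom environment:
  5 × C (aromatic): 1 H each → 5
  2 × C: 2 H each → 4
  1 × C: 1 H
  1 × C: no H
  1 × C (aromatic): no H
  1 × I: no H
  1 × O: 1 H
  1 × O: no H
  Total hydrogens = 11.
Molecular formula: C10H11IO2

C10H11IO2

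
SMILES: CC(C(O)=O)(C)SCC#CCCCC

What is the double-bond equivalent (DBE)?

3

Molecular formula from the SMILES: C11H18O2S.
DoU = (2C + 2 + N − H − X)/2 = (2·11 + 2 + 0 − 18 − 0)/2 = 6/2 = 3.
(Structurally: 0 ring(s) + 3 π bond(s) = 3.)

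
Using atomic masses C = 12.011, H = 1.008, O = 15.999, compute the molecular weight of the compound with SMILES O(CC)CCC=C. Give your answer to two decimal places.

Molecular formula: C6H12O.
M = 6×12.011 + 12×1.008 + 1×15.999 = 100.16 g/mol.

100.16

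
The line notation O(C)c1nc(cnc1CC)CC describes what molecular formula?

Heavy atoms from the SMILES: 9 C, 2 N, 1 O.
Implicit hydrogens by atom environment:
  3 × C: 3 H each → 9
  3 × C (aromatic): no H
  2 × C: 2 H each → 4
  2 × N (aromatic): no H
  1 × C (aromatic): 1 H
  1 × O: no H
  Total hydrogens = 14.
Molecular formula: C9H14N2O

C9H14N2O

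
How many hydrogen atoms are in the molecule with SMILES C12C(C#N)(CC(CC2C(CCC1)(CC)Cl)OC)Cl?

Hydrogens are implicit in SMILES; fill each atom to its normal valence:
  6 × C: 2 H each → 12
  3 × C: 1 H each → 3
  3 × C: no H
  2 × C: 3 H each → 6
  2 × Cl: no H
  1 × N: no H
  1 × O: no H
  Total hydrogens = 21.

21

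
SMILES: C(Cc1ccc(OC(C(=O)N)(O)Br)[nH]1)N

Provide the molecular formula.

C8H12BrN3O3

Heavy atoms from the SMILES: 1 Br, 8 C, 3 N, 3 O.
Implicit hydrogens by atom environment:
  2 × C: 2 H each → 4
  2 × C (aromatic): 1 H each → 2
  2 × C (aromatic): no H
  2 × C: no H
  2 × N: 2 H each → 4
  2 × O: no H
  1 × Br: no H
  1 × N (aromatic): 1 H
  1 × O: 1 H
  Total hydrogens = 12.
Molecular formula: C8H12BrN3O3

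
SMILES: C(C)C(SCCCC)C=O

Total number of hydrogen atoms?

Hydrogens are implicit in SMILES; fill each atom to its normal valence:
  4 × C: 2 H each → 8
  2 × C: 3 H each → 6
  2 × C: 1 H each → 2
  1 × O: no H
  1 × S: no H
  Total hydrogens = 16.

16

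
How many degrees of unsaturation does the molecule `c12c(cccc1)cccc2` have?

7

Molecular formula from the SMILES: C10H8.
DoU = (2C + 2 + N − H − X)/2 = (2·10 + 2 + 0 − 8 − 0)/2 = 14/2 = 7.
(Structurally: 2 ring(s) + 5 π bond(s) = 7.)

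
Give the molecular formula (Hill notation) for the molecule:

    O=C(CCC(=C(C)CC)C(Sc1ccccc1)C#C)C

Heavy atoms from the SMILES: 18 C, 1 O, 1 S.
Implicit hydrogens by atom environment:
  5 × C (aromatic): 1 H each → 5
  4 × C: no H
  3 × C: 3 H each → 9
  3 × C: 2 H each → 6
  2 × C: 1 H each → 2
  1 × C (aromatic): no H
  1 × O: no H
  1 × S: no H
  Total hydrogens = 22.
Molecular formula: C18H22OS

C18H22OS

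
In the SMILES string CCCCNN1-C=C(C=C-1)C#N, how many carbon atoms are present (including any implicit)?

9

The symbol for carbon appears 9 times in the SMILES.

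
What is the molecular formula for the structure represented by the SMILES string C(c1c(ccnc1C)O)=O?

C7H7NO2

Heavy atoms from the SMILES: 7 C, 1 N, 2 O.
Implicit hydrogens by atom environment:
  3 × C (aromatic): no H
  2 × C (aromatic): 1 H each → 2
  1 × C: 3 H
  1 × C: 1 H
  1 × N (aromatic): no H
  1 × O: 1 H
  1 × O: no H
  Total hydrogens = 7.
Molecular formula: C7H7NO2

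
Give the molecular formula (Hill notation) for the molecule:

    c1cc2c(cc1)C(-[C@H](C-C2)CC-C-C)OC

Heavy atoms from the SMILES: 15 C, 1 O.
Implicit hydrogens by atom environment:
  5 × C: 2 H each → 10
  4 × C (aromatic): 1 H each → 4
  2 × C: 3 H each → 6
  2 × C: 1 H each → 2
  2 × C (aromatic): no H
  1 × O: no H
  Total hydrogens = 22.
Molecular formula: C15H22O

C15H22O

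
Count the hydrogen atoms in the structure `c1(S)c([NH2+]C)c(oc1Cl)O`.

7

Hydrogens are implicit in SMILES; fill each atom to its normal valence:
  4 × C (aromatic): no H
  1 × C: 3 H
  1 × Cl: no H
  1 × N (charge +1): 2 H
  1 × O: 1 H
  1 × O (aromatic): no H
  1 × S: 1 H
  Total hydrogens = 7.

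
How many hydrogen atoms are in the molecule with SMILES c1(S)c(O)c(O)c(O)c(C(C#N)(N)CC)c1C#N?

11

Hydrogens are implicit in SMILES; fill each atom to its normal valence:
  6 × C (aromatic): no H
  3 × C: no H
  3 × O: 1 H each → 3
  2 × N: no H
  1 × C: 3 H
  1 × C: 2 H
  1 × N: 2 H
  1 × S: 1 H
  Total hydrogens = 11.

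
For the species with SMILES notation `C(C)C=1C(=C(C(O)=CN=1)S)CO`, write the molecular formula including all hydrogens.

C8H11NO2S

Heavy atoms from the SMILES: 8 C, 1 N, 2 O, 1 S.
Implicit hydrogens by atom environment:
  4 × C (aromatic): no H
  2 × C: 2 H each → 4
  2 × O: 1 H each → 2
  1 × C: 3 H
  1 × C (aromatic): 1 H
  1 × N (aromatic): no H
  1 × S: 1 H
  Total hydrogens = 11.
Molecular formula: C8H11NO2S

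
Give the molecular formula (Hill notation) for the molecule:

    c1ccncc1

C5H5N

Heavy atoms from the SMILES: 5 C, 1 N.
Implicit hydrogens by atom environment:
  5 × C (aromatic): 1 H each → 5
  1 × N (aromatic): no H
  Total hydrogens = 5.
Molecular formula: C5H5N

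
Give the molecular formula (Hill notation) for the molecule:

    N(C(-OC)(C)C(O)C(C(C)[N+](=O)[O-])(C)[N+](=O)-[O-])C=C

Heavy atoms from the SMILES: 10 C, 3 N, 6 O.
Implicit hydrogens by atom environment:
  4 × C: 3 H each → 12
  3 × C: 1 H each → 3
  3 × O: no H
  2 × C: no H
  2 × N (charge +1): no H
  2 × O (charge -1): no H
  1 × C: 2 H
  1 × N: 1 H
  1 × O: 1 H
  Total hydrogens = 19.
Molecular formula: C10H19N3O6

C10H19N3O6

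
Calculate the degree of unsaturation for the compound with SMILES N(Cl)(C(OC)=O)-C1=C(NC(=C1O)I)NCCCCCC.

4

Molecular formula from the SMILES: C12H19ClIN3O3.
DoU = (2C + 2 + N − H − X)/2 = (2·12 + 2 + 3 − 19 − 2)/2 = 8/2 = 4.
(Structurally: 1 ring(s) + 3 π bond(s) = 4.)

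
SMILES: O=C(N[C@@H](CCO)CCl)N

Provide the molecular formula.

C5H11ClN2O2

Heavy atoms from the SMILES: 5 C, 1 Cl, 2 N, 2 O.
Implicit hydrogens by atom environment:
  3 × C: 2 H each → 6
  1 × C: 1 H
  1 × C: no H
  1 × Cl: no H
  1 × N: 2 H
  1 × N: 1 H
  1 × O: 1 H
  1 × O: no H
  Total hydrogens = 11.
Molecular formula: C5H11ClN2O2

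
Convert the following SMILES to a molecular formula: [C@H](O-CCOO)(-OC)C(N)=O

C5H11NO5

Heavy atoms from the SMILES: 5 C, 1 N, 5 O.
Implicit hydrogens by atom environment:
  4 × O: no H
  2 × C: 2 H each → 4
  1 × C: 3 H
  1 × C: 1 H
  1 × C: no H
  1 × N: 2 H
  1 × O: 1 H
  Total hydrogens = 11.
Molecular formula: C5H11NO5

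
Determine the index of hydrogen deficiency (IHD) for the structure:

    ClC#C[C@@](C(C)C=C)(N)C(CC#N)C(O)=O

Molecular formula from the SMILES: C11H13ClN2O2.
DoU = (2C + 2 + N − H − X)/2 = (2·11 + 2 + 2 − 13 − 1)/2 = 12/2 = 6.
(Structurally: 0 ring(s) + 6 π bond(s) = 6.)

6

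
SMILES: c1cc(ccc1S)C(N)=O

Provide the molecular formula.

C7H7NOS

Heavy atoms from the SMILES: 7 C, 1 N, 1 O, 1 S.
Implicit hydrogens by atom environment:
  4 × C (aromatic): 1 H each → 4
  2 × C (aromatic): no H
  1 × C: no H
  1 × N: 2 H
  1 × O: no H
  1 × S: 1 H
  Total hydrogens = 7.
Molecular formula: C7H7NOS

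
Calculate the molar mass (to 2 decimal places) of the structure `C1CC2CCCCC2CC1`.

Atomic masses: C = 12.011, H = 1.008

Molecular formula: C10H18.
M = 10×12.011 + 18×1.008 = 138.25 g/mol.

138.25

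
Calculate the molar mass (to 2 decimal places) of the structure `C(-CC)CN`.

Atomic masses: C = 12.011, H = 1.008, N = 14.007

Molecular formula: C4H11N.
M = 4×12.011 + 11×1.008 + 1×14.007 = 73.14 g/mol.

73.14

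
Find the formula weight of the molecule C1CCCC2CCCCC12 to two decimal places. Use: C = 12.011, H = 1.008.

Molecular formula: C10H18.
M = 10×12.011 + 18×1.008 = 138.25 g/mol.

138.25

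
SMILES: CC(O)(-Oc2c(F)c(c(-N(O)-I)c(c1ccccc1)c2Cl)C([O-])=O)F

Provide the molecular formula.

Heavy atoms from the SMILES: 15 C, 1 Cl, 2 F, 1 I, 1 N, 5 O.
Implicit hydrogens by atom environment:
  7 × C (aromatic): no H
  5 × C (aromatic): 1 H each → 5
  2 × C: no H
  2 × F: no H
  2 × O: 1 H each → 2
  2 × O: no H
  1 × C: 3 H
  1 × Cl: no H
  1 × I: no H
  1 × N: no H
  1 × O (charge -1): no H
  Total hydrogens = 10.
Net charge -1.
Molecular formula: C15H10ClF2INO5-

C15H10ClF2INO5-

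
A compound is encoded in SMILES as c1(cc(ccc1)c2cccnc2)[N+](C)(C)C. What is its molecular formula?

Heavy atoms from the SMILES: 14 C, 2 N.
Implicit hydrogens by atom environment:
  8 × C (aromatic): 1 H each → 8
  3 × C: 3 H each → 9
  3 × C (aromatic): no H
  1 × N (aromatic): no H
  1 × N (charge +1): no H
  Total hydrogens = 17.
Net charge +1.
Molecular formula: C14H17N2+

C14H17N2+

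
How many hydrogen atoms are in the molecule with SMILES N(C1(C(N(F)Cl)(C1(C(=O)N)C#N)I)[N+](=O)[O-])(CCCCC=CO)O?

Hydrogens are implicit in SMILES; fill each atom to its normal valence:
  5 × C: no H
  4 × C: 2 H each → 8
  3 × N: no H
  2 × C: 1 H each → 2
  2 × O: 1 H each → 2
  2 × O: no H
  1 × Cl: no H
  1 × F: no H
  1 × I: no H
  1 × N: 2 H
  1 × N (charge +1): no H
  1 × O (charge -1): no H
  Total hydrogens = 14.

14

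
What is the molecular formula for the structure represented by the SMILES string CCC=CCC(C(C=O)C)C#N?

Heavy atoms from the SMILES: 10 C, 1 N, 1 O.
Implicit hydrogens by atom environment:
  5 × C: 1 H each → 5
  2 × C: 3 H each → 6
  2 × C: 2 H each → 4
  1 × C: no H
  1 × N: no H
  1 × O: no H
  Total hydrogens = 15.
Molecular formula: C10H15NO

C10H15NO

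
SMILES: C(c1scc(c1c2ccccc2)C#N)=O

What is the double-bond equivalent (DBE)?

10

Molecular formula from the SMILES: C12H7NOS.
DoU = (2C + 2 + N − H − X)/2 = (2·12 + 2 + 1 − 7 − 0)/2 = 20/2 = 10.
(Structurally: 2 ring(s) + 8 π bond(s) = 10.)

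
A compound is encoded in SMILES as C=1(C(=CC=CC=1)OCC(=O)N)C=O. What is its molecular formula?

Heavy atoms from the SMILES: 9 C, 1 N, 3 O.
Implicit hydrogens by atom environment:
  4 × C (aromatic): 1 H each → 4
  3 × O: no H
  2 × C (aromatic): no H
  1 × C: 2 H
  1 × C: 1 H
  1 × C: no H
  1 × N: 2 H
  Total hydrogens = 9.
Molecular formula: C9H9NO3

C9H9NO3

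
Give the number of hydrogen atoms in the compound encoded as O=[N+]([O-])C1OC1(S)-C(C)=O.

5

Hydrogens are implicit in SMILES; fill each atom to its normal valence:
  3 × O: no H
  2 × C: no H
  1 × C: 3 H
  1 × C: 1 H
  1 × N (charge +1): no H
  1 × O (charge -1): no H
  1 × S: 1 H
  Total hydrogens = 5.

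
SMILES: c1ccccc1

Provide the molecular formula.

C6H6

Heavy atoms from the SMILES: 6 C.
Implicit hydrogens by atom environment:
  6 × C (aromatic): 1 H each → 6
  Total hydrogens = 6.
Molecular formula: C6H6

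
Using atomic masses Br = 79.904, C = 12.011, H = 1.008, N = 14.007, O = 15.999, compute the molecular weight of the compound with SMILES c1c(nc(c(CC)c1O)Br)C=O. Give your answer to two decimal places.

Molecular formula: C8H8BrNO2.
M = 1×79.904 + 8×12.011 + 8×1.008 + 1×14.007 + 2×15.999 = 230.06 g/mol.

230.06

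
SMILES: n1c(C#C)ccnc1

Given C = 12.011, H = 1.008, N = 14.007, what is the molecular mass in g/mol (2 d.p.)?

Molecular formula: C6H4N2.
M = 6×12.011 + 4×1.008 + 2×14.007 = 104.11 g/mol.

104.11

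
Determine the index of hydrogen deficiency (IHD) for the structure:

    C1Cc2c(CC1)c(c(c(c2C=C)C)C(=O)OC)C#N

Molecular formula from the SMILES: C16H17NO2.
DoU = (2C + 2 + N − H − X)/2 = (2·16 + 2 + 1 − 17 − 0)/2 = 18/2 = 9.
(Structurally: 2 ring(s) + 7 π bond(s) = 9.)

9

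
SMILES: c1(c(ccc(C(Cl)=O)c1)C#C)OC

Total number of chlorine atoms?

The symbol for chlorine appears 1 time in the SMILES.

1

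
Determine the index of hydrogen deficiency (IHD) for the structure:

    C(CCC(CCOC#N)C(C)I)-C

Molecular formula from the SMILES: C10H18INO.
DoU = (2C + 2 + N − H − X)/2 = (2·10 + 2 + 1 − 18 − 1)/2 = 4/2 = 2.
(Structurally: 0 ring(s) + 2 π bond(s) = 2.)

2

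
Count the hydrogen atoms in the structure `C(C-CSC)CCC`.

16

Hydrogens are implicit in SMILES; fill each atom to its normal valence:
  5 × C: 2 H each → 10
  2 × C: 3 H each → 6
  1 × S: no H
  Total hydrogens = 16.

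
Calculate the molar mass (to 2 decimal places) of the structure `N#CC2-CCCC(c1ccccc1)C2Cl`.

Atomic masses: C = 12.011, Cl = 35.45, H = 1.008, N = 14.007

Molecular formula: C13H14ClN.
M = 13×12.011 + 1×35.45 + 14×1.008 + 1×14.007 = 219.71 g/mol.

219.71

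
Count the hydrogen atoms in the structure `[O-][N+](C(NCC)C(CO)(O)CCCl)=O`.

15

Hydrogens are implicit in SMILES; fill each atom to its normal valence:
  4 × C: 2 H each → 8
  2 × O: 1 H each → 2
  1 × C: 3 H
  1 × C: 1 H
  1 × C: no H
  1 × Cl: no H
  1 × N: 1 H
  1 × N (charge +1): no H
  1 × O: no H
  1 × O (charge -1): no H
  Total hydrogens = 15.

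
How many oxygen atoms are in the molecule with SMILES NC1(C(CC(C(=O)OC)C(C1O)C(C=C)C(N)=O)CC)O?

The symbol for oxygen appears 5 times in the SMILES.

5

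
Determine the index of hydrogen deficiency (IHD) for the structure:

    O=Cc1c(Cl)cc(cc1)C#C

Molecular formula from the SMILES: C9H5ClO.
DoU = (2C + 2 + N − H − X)/2 = (2·9 + 2 + 0 − 5 − 1)/2 = 14/2 = 7.
(Structurally: 1 ring(s) + 6 π bond(s) = 7.)

7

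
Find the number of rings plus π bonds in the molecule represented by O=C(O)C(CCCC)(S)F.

Molecular formula from the SMILES: C6H11FO2S.
DoU = (2C + 2 + N − H − X)/2 = (2·6 + 2 + 0 − 11 − 1)/2 = 2/2 = 1.
(Structurally: 0 ring(s) + 1 π bond(s) = 1.)

1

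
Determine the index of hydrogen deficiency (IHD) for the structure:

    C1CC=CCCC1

Molecular formula from the SMILES: C7H12.
DoU = (2C + 2 + N − H − X)/2 = (2·7 + 2 + 0 − 12 − 0)/2 = 4/2 = 2.
(Structurally: 1 ring(s) + 1 π bond(s) = 2.)

2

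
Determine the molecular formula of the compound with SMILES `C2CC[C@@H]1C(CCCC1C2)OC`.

Heavy atoms from the SMILES: 11 C, 1 O.
Implicit hydrogens by atom environment:
  7 × C: 2 H each → 14
  3 × C: 1 H each → 3
  1 × C: 3 H
  1 × O: no H
  Total hydrogens = 20.
Molecular formula: C11H20O

C11H20O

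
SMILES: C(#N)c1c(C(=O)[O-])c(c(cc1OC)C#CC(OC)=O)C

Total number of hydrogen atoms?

Hydrogens are implicit in SMILES; fill each atom to its normal valence:
  5 × C (aromatic): no H
  5 × C: no H
  4 × O: no H
  3 × C: 3 H each → 9
  1 × C (aromatic): 1 H
  1 × N: no H
  1 × O (charge -1): no H
  Total hydrogens = 10.

10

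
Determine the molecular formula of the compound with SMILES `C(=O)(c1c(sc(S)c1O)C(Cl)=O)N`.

C6H4ClNO3S2

Heavy atoms from the SMILES: 6 C, 1 Cl, 1 N, 3 O, 2 S.
Implicit hydrogens by atom environment:
  4 × C (aromatic): no H
  2 × C: no H
  2 × O: no H
  1 × Cl: no H
  1 × N: 2 H
  1 × O: 1 H
  1 × S: 1 H
  1 × S (aromatic): no H
  Total hydrogens = 4.
Molecular formula: C6H4ClNO3S2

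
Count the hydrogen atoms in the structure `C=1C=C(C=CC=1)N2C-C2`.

Hydrogens are implicit in SMILES; fill each atom to its normal valence:
  5 × C (aromatic): 1 H each → 5
  2 × C: 2 H each → 4
  1 × C (aromatic): no H
  1 × N: no H
  Total hydrogens = 9.

9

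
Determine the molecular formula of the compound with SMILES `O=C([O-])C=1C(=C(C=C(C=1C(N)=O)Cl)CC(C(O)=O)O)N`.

Heavy atoms from the SMILES: 11 C, 1 Cl, 2 N, 6 O.
Implicit hydrogens by atom environment:
  5 × C (aromatic): no H
  3 × C: no H
  3 × O: no H
  2 × N: 2 H each → 4
  2 × O: 1 H each → 2
  1 × C: 2 H
  1 × C (aromatic): 1 H
  1 × C: 1 H
  1 × Cl: no H
  1 × O (charge -1): no H
  Total hydrogens = 10.
Net charge -1.
Molecular formula: C11H10ClN2O6-

C11H10ClN2O6-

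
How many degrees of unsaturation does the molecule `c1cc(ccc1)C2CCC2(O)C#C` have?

Molecular formula from the SMILES: C12H12O.
DoU = (2C + 2 + N − H − X)/2 = (2·12 + 2 + 0 − 12 − 0)/2 = 14/2 = 7.
(Structurally: 2 ring(s) + 5 π bond(s) = 7.)

7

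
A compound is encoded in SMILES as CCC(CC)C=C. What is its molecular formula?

Heavy atoms from the SMILES: 7 C.
Implicit hydrogens by atom environment:
  3 × C: 2 H each → 6
  2 × C: 3 H each → 6
  2 × C: 1 H each → 2
  Total hydrogens = 14.
Molecular formula: C7H14

C7H14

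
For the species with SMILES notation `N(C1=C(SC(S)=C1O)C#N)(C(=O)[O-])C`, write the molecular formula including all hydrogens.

Heavy atoms from the SMILES: 7 C, 2 N, 3 O, 2 S.
Implicit hydrogens by atom environment:
  4 × C (aromatic): no H
  2 × C: no H
  2 × N: no H
  1 × C: 3 H
  1 × O: 1 H
  1 × O: no H
  1 × O (charge -1): no H
  1 × S: 1 H
  1 × S (aromatic): no H
  Total hydrogens = 5.
Net charge -1.
Molecular formula: C7H5N2O3S2-

C7H5N2O3S2-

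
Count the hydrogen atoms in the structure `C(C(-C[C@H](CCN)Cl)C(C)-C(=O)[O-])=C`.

Hydrogens are implicit in SMILES; fill each atom to its normal valence:
  4 × C: 2 H each → 8
  4 × C: 1 H each → 4
  1 × C: 3 H
  1 × C: no H
  1 × Cl: no H
  1 × N: 2 H
  1 × O: no H
  1 × O (charge -1): no H
  Total hydrogens = 17.

17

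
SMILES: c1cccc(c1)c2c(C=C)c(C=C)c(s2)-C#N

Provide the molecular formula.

Heavy atoms from the SMILES: 15 C, 1 N, 1 S.
Implicit hydrogens by atom environment:
  5 × C (aromatic): 1 H each → 5
  5 × C (aromatic): no H
  2 × C: 2 H each → 4
  2 × C: 1 H each → 2
  1 × C: no H
  1 × N: no H
  1 × S (aromatic): no H
  Total hydrogens = 11.
Molecular formula: C15H11NS

C15H11NS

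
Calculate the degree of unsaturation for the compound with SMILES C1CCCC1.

1

Molecular formula from the SMILES: C5H10.
DoU = (2C + 2 + N − H − X)/2 = (2·5 + 2 + 0 − 10 − 0)/2 = 2/2 = 1.
(Structurally: 1 ring(s) + 0 π bond(s) = 1.)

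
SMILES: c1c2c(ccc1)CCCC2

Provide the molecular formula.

Heavy atoms from the SMILES: 10 C.
Implicit hydrogens by atom environment:
  4 × C: 2 H each → 8
  4 × C (aromatic): 1 H each → 4
  2 × C (aromatic): no H
  Total hydrogens = 12.
Molecular formula: C10H12

C10H12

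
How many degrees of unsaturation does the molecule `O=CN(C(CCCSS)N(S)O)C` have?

Molecular formula from the SMILES: C6H14N2O2S3.
DoU = (2C + 2 + N − H − X)/2 = (2·6 + 2 + 2 − 14 − 0)/2 = 2/2 = 1.
(Structurally: 0 ring(s) + 1 π bond(s) = 1.)

1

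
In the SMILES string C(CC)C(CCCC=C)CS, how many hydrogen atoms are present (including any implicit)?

Hydrogens are implicit in SMILES; fill each atom to its normal valence:
  7 × C: 2 H each → 14
  2 × C: 1 H each → 2
  1 × C: 3 H
  1 × S: 1 H
  Total hydrogens = 20.

20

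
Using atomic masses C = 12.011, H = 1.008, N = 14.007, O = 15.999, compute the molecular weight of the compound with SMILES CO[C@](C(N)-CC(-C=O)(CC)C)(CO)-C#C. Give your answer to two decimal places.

Molecular formula: C12H21NO3.
M = 12×12.011 + 21×1.008 + 1×14.007 + 3×15.999 = 227.30 g/mol.

227.30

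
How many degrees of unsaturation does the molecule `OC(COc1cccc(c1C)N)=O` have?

Molecular formula from the SMILES: C9H11NO3.
DoU = (2C + 2 + N − H − X)/2 = (2·9 + 2 + 1 − 11 − 0)/2 = 10/2 = 5.
(Structurally: 1 ring(s) + 4 π bond(s) = 5.)

5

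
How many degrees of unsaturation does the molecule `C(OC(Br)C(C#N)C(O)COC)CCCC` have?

2

Molecular formula from the SMILES: C11H20BrNO3.
DoU = (2C + 2 + N − H − X)/2 = (2·11 + 2 + 1 − 20 − 1)/2 = 4/2 = 2.
(Structurally: 0 ring(s) + 2 π bond(s) = 2.)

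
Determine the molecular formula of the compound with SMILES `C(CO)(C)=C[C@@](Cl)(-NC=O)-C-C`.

C8H14ClNO2

Heavy atoms from the SMILES: 8 C, 1 Cl, 1 N, 2 O.
Implicit hydrogens by atom environment:
  2 × C: 3 H each → 6
  2 × C: 2 H each → 4
  2 × C: 1 H each → 2
  2 × C: no H
  1 × Cl: no H
  1 × N: 1 H
  1 × O: 1 H
  1 × O: no H
  Total hydrogens = 14.
Molecular formula: C8H14ClNO2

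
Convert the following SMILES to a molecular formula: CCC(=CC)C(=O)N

C6H11NO

Heavy atoms from the SMILES: 6 C, 1 N, 1 O.
Implicit hydrogens by atom environment:
  2 × C: 3 H each → 6
  2 × C: no H
  1 × C: 2 H
  1 × C: 1 H
  1 × N: 2 H
  1 × O: no H
  Total hydrogens = 11.
Molecular formula: C6H11NO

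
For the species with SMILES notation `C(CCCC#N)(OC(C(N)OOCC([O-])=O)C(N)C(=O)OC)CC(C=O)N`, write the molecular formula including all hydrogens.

C15H25N4O8-

Heavy atoms from the SMILES: 15 C, 4 N, 8 O.
Implicit hydrogens by atom environment:
  7 × O: no H
  6 × C: 1 H each → 6
  5 × C: 2 H each → 10
  3 × C: no H
  3 × N: 2 H each → 6
  1 × C: 3 H
  1 × N: no H
  1 × O (charge -1): no H
  Total hydrogens = 25.
Net charge -1.
Molecular formula: C15H25N4O8-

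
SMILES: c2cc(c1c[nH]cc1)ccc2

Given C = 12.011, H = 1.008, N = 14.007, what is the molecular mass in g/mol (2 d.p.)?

Molecular formula: C10H9N.
M = 10×12.011 + 9×1.008 + 1×14.007 = 143.19 g/mol.

143.19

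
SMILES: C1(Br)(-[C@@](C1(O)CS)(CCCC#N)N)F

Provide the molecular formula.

Heavy atoms from the SMILES: 1 Br, 8 C, 1 F, 2 N, 1 O, 1 S.
Implicit hydrogens by atom environment:
  4 × C: 2 H each → 8
  4 × C: no H
  1 × Br: no H
  1 × F: no H
  1 × N: 2 H
  1 × N: no H
  1 × O: 1 H
  1 × S: 1 H
  Total hydrogens = 12.
Molecular formula: C8H12BrFN2OS

C8H12BrFN2OS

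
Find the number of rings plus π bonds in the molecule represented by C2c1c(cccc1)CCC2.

Molecular formula from the SMILES: C10H12.
DoU = (2C + 2 + N − H − X)/2 = (2·10 + 2 + 0 − 12 − 0)/2 = 10/2 = 5.
(Structurally: 2 ring(s) + 3 π bond(s) = 5.)

5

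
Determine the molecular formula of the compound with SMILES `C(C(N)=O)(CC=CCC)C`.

C8H15NO

Heavy atoms from the SMILES: 8 C, 1 N, 1 O.
Implicit hydrogens by atom environment:
  3 × C: 1 H each → 3
  2 × C: 3 H each → 6
  2 × C: 2 H each → 4
  1 × C: no H
  1 × N: 2 H
  1 × O: no H
  Total hydrogens = 15.
Molecular formula: C8H15NO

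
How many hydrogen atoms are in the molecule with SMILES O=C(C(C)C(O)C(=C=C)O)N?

11

Hydrogens are implicit in SMILES; fill each atom to its normal valence:
  3 × C: no H
  2 × C: 1 H each → 2
  2 × O: 1 H each → 2
  1 × C: 3 H
  1 × C: 2 H
  1 × N: 2 H
  1 × O: no H
  Total hydrogens = 11.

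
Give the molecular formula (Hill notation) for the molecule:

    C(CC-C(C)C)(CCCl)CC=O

Heavy atoms from the SMILES: 10 C, 1 Cl, 1 O.
Implicit hydrogens by atom environment:
  5 × C: 2 H each → 10
  3 × C: 1 H each → 3
  2 × C: 3 H each → 6
  1 × Cl: no H
  1 × O: no H
  Total hydrogens = 19.
Molecular formula: C10H19ClO

C10H19ClO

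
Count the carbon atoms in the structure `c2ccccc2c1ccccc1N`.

12

The symbol for carbon appears 12 times in the SMILES. Lowercase c denotes aromatic carbon and counts toward C.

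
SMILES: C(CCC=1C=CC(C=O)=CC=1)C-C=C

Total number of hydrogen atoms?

Hydrogens are implicit in SMILES; fill each atom to its normal valence:
  5 × C: 2 H each → 10
  4 × C (aromatic): 1 H each → 4
  2 × C: 1 H each → 2
  2 × C (aromatic): no H
  1 × O: no H
  Total hydrogens = 16.

16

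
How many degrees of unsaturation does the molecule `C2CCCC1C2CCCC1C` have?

Molecular formula from the SMILES: C11H20.
DoU = (2C + 2 + N − H − X)/2 = (2·11 + 2 + 0 − 20 − 0)/2 = 4/2 = 2.
(Structurally: 2 ring(s) + 0 π bond(s) = 2.)

2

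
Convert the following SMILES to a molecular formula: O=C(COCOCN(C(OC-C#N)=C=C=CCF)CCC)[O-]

C14H18FN2O5-

Heavy atoms from the SMILES: 14 C, 1 F, 2 N, 5 O.
Implicit hydrogens by atom environment:
  7 × C: 2 H each → 14
  5 × C: no H
  4 × O: no H
  2 × N: no H
  1 × C: 3 H
  1 × C: 1 H
  1 × F: no H
  1 × O (charge -1): no H
  Total hydrogens = 18.
Net charge -1.
Molecular formula: C14H18FN2O5-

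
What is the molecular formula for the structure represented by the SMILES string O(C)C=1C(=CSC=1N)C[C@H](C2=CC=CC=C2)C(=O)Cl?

C14H14ClNO2S

Heavy atoms from the SMILES: 14 C, 1 Cl, 1 N, 2 O, 1 S.
Implicit hydrogens by atom environment:
  6 × C (aromatic): 1 H each → 6
  4 × C (aromatic): no H
  2 × O: no H
  1 × C: 3 H
  1 × C: 2 H
  1 × C: 1 H
  1 × C: no H
  1 × Cl: no H
  1 × N: 2 H
  1 × S (aromatic): no H
  Total hydrogens = 14.
Molecular formula: C14H14ClNO2S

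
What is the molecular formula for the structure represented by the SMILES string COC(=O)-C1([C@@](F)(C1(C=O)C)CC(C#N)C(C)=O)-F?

C12H13F2NO4

Heavy atoms from the SMILES: 12 C, 2 F, 1 N, 4 O.
Implicit hydrogens by atom environment:
  6 × C: no H
  4 × O: no H
  3 × C: 3 H each → 9
  2 × C: 1 H each → 2
  2 × F: no H
  1 × C: 2 H
  1 × N: no H
  Total hydrogens = 13.
Molecular formula: C12H13F2NO4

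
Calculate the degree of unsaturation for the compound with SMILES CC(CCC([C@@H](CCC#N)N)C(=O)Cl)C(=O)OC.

4

Molecular formula from the SMILES: C12H19ClN2O3.
DoU = (2C + 2 + N − H − X)/2 = (2·12 + 2 + 2 − 19 − 1)/2 = 8/2 = 4.
(Structurally: 0 ring(s) + 4 π bond(s) = 4.)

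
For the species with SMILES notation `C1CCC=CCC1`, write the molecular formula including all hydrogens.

Heavy atoms from the SMILES: 7 C.
Implicit hydrogens by atom environment:
  5 × C: 2 H each → 10
  2 × C: 1 H each → 2
  Total hydrogens = 12.
Molecular formula: C7H12

C7H12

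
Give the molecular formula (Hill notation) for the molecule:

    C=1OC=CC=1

Heavy atoms from the SMILES: 4 C, 1 O.
Implicit hydrogens by atom environment:
  4 × C (aromatic): 1 H each → 4
  1 × O (aromatic): no H
  Total hydrogens = 4.
Molecular formula: C4H4O

C4H4O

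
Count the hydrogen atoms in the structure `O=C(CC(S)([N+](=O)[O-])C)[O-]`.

6

Hydrogens are implicit in SMILES; fill each atom to its normal valence:
  2 × C: no H
  2 × O: no H
  2 × O (charge -1): no H
  1 × C: 3 H
  1 × C: 2 H
  1 × N (charge +1): no H
  1 × S: 1 H
  Total hydrogens = 6.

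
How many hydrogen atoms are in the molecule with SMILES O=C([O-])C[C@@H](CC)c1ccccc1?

13

Hydrogens are implicit in SMILES; fill each atom to its normal valence:
  5 × C (aromatic): 1 H each → 5
  2 × C: 2 H each → 4
  1 × C: 3 H
  1 × C: 1 H
  1 × C (aromatic): no H
  1 × C: no H
  1 × O: no H
  1 × O (charge -1): no H
  Total hydrogens = 13.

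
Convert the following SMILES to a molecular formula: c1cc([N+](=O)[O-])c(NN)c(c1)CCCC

C10H15N3O2

Heavy atoms from the SMILES: 10 C, 3 N, 2 O.
Implicit hydrogens by atom environment:
  3 × C: 2 H each → 6
  3 × C (aromatic): 1 H each → 3
  3 × C (aromatic): no H
  1 × C: 3 H
  1 × N: 2 H
  1 × N: 1 H
  1 × N (charge +1): no H
  1 × O: no H
  1 × O (charge -1): no H
  Total hydrogens = 15.
Molecular formula: C10H15N3O2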